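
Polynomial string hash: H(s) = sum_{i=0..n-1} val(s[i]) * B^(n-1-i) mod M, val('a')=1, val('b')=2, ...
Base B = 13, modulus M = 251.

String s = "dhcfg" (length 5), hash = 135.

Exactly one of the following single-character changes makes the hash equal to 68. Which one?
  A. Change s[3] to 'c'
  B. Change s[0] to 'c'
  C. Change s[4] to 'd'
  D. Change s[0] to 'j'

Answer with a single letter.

Answer: D

Derivation:
Option A: s[3]='f'->'c', delta=(3-6)*13^1 mod 251 = 212, hash=135+212 mod 251 = 96
Option B: s[0]='d'->'c', delta=(3-4)*13^4 mod 251 = 53, hash=135+53 mod 251 = 188
Option C: s[4]='g'->'d', delta=(4-7)*13^0 mod 251 = 248, hash=135+248 mod 251 = 132
Option D: s[0]='d'->'j', delta=(10-4)*13^4 mod 251 = 184, hash=135+184 mod 251 = 68 <-- target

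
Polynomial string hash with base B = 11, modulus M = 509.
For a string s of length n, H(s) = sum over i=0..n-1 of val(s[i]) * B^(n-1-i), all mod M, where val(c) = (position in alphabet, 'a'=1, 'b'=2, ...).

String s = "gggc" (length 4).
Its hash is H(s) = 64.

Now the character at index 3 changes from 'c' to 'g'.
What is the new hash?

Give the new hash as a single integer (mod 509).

val('c') = 3, val('g') = 7
Position k = 3, exponent = n-1-k = 0
B^0 mod M = 11^0 mod 509 = 1
Delta = (7 - 3) * 1 mod 509 = 4
New hash = (64 + 4) mod 509 = 68

Answer: 68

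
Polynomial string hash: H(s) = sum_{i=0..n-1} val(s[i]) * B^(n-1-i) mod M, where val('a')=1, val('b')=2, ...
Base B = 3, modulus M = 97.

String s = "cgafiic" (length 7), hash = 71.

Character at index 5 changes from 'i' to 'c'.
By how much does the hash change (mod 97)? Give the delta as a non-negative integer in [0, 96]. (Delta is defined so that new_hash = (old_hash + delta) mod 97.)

Answer: 79

Derivation:
Delta formula: (val(new) - val(old)) * B^(n-1-k) mod M
  val('c') - val('i') = 3 - 9 = -6
  B^(n-1-k) = 3^1 mod 97 = 3
  Delta = -6 * 3 mod 97 = 79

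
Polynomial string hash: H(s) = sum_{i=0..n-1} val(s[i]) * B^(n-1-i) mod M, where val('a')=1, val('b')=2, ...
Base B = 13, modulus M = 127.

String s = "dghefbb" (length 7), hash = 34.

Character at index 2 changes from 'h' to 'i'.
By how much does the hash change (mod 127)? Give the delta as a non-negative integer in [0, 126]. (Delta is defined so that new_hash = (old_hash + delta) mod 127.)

Answer: 113

Derivation:
Delta formula: (val(new) - val(old)) * B^(n-1-k) mod M
  val('i') - val('h') = 9 - 8 = 1
  B^(n-1-k) = 13^4 mod 127 = 113
  Delta = 1 * 113 mod 127 = 113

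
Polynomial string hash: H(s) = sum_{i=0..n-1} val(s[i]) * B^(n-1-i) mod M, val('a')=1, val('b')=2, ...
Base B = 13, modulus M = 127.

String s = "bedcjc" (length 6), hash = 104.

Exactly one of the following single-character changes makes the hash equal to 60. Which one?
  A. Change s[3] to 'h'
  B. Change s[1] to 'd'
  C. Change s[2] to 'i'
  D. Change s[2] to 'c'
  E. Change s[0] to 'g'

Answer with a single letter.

Answer: A

Derivation:
Option A: s[3]='c'->'h', delta=(8-3)*13^2 mod 127 = 83, hash=104+83 mod 127 = 60 <-- target
Option B: s[1]='e'->'d', delta=(4-5)*13^4 mod 127 = 14, hash=104+14 mod 127 = 118
Option C: s[2]='d'->'i', delta=(9-4)*13^3 mod 127 = 63, hash=104+63 mod 127 = 40
Option D: s[2]='d'->'c', delta=(3-4)*13^3 mod 127 = 89, hash=104+89 mod 127 = 66
Option E: s[0]='b'->'g', delta=(7-2)*13^5 mod 127 = 106, hash=104+106 mod 127 = 83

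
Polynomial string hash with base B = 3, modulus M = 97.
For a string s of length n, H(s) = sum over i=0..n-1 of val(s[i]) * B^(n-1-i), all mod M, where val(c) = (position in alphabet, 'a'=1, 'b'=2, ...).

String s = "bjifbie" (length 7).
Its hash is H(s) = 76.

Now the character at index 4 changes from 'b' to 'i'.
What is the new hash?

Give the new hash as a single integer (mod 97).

val('b') = 2, val('i') = 9
Position k = 4, exponent = n-1-k = 2
B^2 mod M = 3^2 mod 97 = 9
Delta = (9 - 2) * 9 mod 97 = 63
New hash = (76 + 63) mod 97 = 42

Answer: 42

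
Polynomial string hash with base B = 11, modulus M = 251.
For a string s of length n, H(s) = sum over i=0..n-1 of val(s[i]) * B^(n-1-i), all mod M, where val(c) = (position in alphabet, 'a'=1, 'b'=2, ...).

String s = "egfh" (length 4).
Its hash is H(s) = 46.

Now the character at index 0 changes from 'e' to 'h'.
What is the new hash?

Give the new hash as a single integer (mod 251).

val('e') = 5, val('h') = 8
Position k = 0, exponent = n-1-k = 3
B^3 mod M = 11^3 mod 251 = 76
Delta = (8 - 5) * 76 mod 251 = 228
New hash = (46 + 228) mod 251 = 23

Answer: 23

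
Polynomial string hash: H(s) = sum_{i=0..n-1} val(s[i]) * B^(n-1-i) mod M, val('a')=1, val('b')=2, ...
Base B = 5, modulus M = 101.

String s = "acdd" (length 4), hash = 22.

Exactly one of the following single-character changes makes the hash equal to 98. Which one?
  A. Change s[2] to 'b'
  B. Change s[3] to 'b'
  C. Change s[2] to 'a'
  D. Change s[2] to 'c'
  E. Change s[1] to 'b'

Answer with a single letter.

Answer: E

Derivation:
Option A: s[2]='d'->'b', delta=(2-4)*5^1 mod 101 = 91, hash=22+91 mod 101 = 12
Option B: s[3]='d'->'b', delta=(2-4)*5^0 mod 101 = 99, hash=22+99 mod 101 = 20
Option C: s[2]='d'->'a', delta=(1-4)*5^1 mod 101 = 86, hash=22+86 mod 101 = 7
Option D: s[2]='d'->'c', delta=(3-4)*5^1 mod 101 = 96, hash=22+96 mod 101 = 17
Option E: s[1]='c'->'b', delta=(2-3)*5^2 mod 101 = 76, hash=22+76 mod 101 = 98 <-- target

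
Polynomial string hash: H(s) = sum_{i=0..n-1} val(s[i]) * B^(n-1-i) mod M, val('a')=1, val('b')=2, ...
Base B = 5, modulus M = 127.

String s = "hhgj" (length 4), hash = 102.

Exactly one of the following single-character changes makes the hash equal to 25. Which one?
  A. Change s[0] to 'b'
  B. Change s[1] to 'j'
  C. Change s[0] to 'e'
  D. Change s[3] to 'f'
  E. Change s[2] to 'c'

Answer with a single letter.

Option A: s[0]='h'->'b', delta=(2-8)*5^3 mod 127 = 12, hash=102+12 mod 127 = 114
Option B: s[1]='h'->'j', delta=(10-8)*5^2 mod 127 = 50, hash=102+50 mod 127 = 25 <-- target
Option C: s[0]='h'->'e', delta=(5-8)*5^3 mod 127 = 6, hash=102+6 mod 127 = 108
Option D: s[3]='j'->'f', delta=(6-10)*5^0 mod 127 = 123, hash=102+123 mod 127 = 98
Option E: s[2]='g'->'c', delta=(3-7)*5^1 mod 127 = 107, hash=102+107 mod 127 = 82

Answer: B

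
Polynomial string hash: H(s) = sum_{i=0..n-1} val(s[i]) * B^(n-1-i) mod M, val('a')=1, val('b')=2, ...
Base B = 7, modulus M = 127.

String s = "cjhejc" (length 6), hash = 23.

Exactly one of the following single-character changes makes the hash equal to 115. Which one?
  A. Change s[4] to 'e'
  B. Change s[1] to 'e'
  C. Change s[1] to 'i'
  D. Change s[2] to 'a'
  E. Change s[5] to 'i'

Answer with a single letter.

Answer: A

Derivation:
Option A: s[4]='j'->'e', delta=(5-10)*7^1 mod 127 = 92, hash=23+92 mod 127 = 115 <-- target
Option B: s[1]='j'->'e', delta=(5-10)*7^4 mod 127 = 60, hash=23+60 mod 127 = 83
Option C: s[1]='j'->'i', delta=(9-10)*7^4 mod 127 = 12, hash=23+12 mod 127 = 35
Option D: s[2]='h'->'a', delta=(1-8)*7^3 mod 127 = 12, hash=23+12 mod 127 = 35
Option E: s[5]='c'->'i', delta=(9-3)*7^0 mod 127 = 6, hash=23+6 mod 127 = 29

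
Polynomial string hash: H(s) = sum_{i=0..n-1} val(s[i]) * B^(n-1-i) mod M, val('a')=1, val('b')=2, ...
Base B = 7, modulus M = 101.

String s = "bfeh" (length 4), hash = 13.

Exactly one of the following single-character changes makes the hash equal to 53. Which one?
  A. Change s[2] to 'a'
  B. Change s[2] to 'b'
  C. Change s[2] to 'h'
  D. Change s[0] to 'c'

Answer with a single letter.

Option A: s[2]='e'->'a', delta=(1-5)*7^1 mod 101 = 73, hash=13+73 mod 101 = 86
Option B: s[2]='e'->'b', delta=(2-5)*7^1 mod 101 = 80, hash=13+80 mod 101 = 93
Option C: s[2]='e'->'h', delta=(8-5)*7^1 mod 101 = 21, hash=13+21 mod 101 = 34
Option D: s[0]='b'->'c', delta=(3-2)*7^3 mod 101 = 40, hash=13+40 mod 101 = 53 <-- target

Answer: D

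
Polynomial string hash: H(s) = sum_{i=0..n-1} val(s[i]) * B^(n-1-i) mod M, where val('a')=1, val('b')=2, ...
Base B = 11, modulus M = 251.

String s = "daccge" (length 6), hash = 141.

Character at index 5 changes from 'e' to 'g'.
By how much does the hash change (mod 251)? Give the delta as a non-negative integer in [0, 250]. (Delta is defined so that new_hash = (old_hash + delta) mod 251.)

Answer: 2

Derivation:
Delta formula: (val(new) - val(old)) * B^(n-1-k) mod M
  val('g') - val('e') = 7 - 5 = 2
  B^(n-1-k) = 11^0 mod 251 = 1
  Delta = 2 * 1 mod 251 = 2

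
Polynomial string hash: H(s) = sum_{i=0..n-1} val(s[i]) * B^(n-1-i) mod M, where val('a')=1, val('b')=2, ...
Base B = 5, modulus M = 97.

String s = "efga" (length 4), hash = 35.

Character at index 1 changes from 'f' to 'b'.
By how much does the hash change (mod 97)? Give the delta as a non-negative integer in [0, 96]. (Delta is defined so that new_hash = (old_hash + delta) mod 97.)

Delta formula: (val(new) - val(old)) * B^(n-1-k) mod M
  val('b') - val('f') = 2 - 6 = -4
  B^(n-1-k) = 5^2 mod 97 = 25
  Delta = -4 * 25 mod 97 = 94

Answer: 94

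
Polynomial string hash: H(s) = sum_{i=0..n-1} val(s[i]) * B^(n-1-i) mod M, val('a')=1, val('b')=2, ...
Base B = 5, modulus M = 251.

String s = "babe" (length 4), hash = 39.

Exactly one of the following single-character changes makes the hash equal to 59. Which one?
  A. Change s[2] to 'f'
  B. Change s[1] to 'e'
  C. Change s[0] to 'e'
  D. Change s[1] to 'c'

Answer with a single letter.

Option A: s[2]='b'->'f', delta=(6-2)*5^1 mod 251 = 20, hash=39+20 mod 251 = 59 <-- target
Option B: s[1]='a'->'e', delta=(5-1)*5^2 mod 251 = 100, hash=39+100 mod 251 = 139
Option C: s[0]='b'->'e', delta=(5-2)*5^3 mod 251 = 124, hash=39+124 mod 251 = 163
Option D: s[1]='a'->'c', delta=(3-1)*5^2 mod 251 = 50, hash=39+50 mod 251 = 89

Answer: A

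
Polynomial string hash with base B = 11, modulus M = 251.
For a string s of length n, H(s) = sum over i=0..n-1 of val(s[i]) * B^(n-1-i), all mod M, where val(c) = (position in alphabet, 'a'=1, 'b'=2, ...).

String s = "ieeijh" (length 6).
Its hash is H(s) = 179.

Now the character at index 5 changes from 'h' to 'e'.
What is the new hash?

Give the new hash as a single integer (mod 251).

val('h') = 8, val('e') = 5
Position k = 5, exponent = n-1-k = 0
B^0 mod M = 11^0 mod 251 = 1
Delta = (5 - 8) * 1 mod 251 = 248
New hash = (179 + 248) mod 251 = 176

Answer: 176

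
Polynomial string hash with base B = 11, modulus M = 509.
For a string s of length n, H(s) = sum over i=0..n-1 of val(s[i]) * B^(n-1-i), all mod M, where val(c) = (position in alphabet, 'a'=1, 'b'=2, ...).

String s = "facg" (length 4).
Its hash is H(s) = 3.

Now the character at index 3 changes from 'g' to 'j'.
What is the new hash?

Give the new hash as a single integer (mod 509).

Answer: 6

Derivation:
val('g') = 7, val('j') = 10
Position k = 3, exponent = n-1-k = 0
B^0 mod M = 11^0 mod 509 = 1
Delta = (10 - 7) * 1 mod 509 = 3
New hash = (3 + 3) mod 509 = 6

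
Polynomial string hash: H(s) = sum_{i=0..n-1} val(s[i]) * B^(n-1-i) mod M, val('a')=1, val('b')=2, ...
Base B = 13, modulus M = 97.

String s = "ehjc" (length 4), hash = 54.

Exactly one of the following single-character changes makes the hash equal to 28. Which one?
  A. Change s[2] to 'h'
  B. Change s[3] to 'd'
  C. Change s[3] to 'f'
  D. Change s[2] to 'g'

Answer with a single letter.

Answer: A

Derivation:
Option A: s[2]='j'->'h', delta=(8-10)*13^1 mod 97 = 71, hash=54+71 mod 97 = 28 <-- target
Option B: s[3]='c'->'d', delta=(4-3)*13^0 mod 97 = 1, hash=54+1 mod 97 = 55
Option C: s[3]='c'->'f', delta=(6-3)*13^0 mod 97 = 3, hash=54+3 mod 97 = 57
Option D: s[2]='j'->'g', delta=(7-10)*13^1 mod 97 = 58, hash=54+58 mod 97 = 15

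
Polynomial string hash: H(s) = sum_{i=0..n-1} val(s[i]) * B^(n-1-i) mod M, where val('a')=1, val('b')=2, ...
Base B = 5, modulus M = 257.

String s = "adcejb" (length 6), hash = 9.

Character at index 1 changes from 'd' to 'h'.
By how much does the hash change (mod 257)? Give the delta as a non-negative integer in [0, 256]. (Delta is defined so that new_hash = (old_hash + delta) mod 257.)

Delta formula: (val(new) - val(old)) * B^(n-1-k) mod M
  val('h') - val('d') = 8 - 4 = 4
  B^(n-1-k) = 5^4 mod 257 = 111
  Delta = 4 * 111 mod 257 = 187

Answer: 187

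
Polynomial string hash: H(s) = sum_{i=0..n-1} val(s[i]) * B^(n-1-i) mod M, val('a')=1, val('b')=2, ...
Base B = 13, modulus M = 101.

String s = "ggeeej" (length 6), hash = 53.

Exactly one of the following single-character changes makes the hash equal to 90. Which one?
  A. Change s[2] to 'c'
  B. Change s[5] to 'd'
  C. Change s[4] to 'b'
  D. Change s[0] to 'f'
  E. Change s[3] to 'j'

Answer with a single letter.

Option A: s[2]='e'->'c', delta=(3-5)*13^3 mod 101 = 50, hash=53+50 mod 101 = 2
Option B: s[5]='j'->'d', delta=(4-10)*13^0 mod 101 = 95, hash=53+95 mod 101 = 47
Option C: s[4]='e'->'b', delta=(2-5)*13^1 mod 101 = 62, hash=53+62 mod 101 = 14
Option D: s[0]='g'->'f', delta=(6-7)*13^5 mod 101 = 84, hash=53+84 mod 101 = 36
Option E: s[3]='e'->'j', delta=(10-5)*13^2 mod 101 = 37, hash=53+37 mod 101 = 90 <-- target

Answer: E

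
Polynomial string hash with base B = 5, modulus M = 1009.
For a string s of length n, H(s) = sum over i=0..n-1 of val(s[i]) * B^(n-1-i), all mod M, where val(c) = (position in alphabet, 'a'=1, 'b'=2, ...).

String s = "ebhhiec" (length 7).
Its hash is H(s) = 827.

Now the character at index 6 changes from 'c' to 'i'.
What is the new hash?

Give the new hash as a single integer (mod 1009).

Answer: 833

Derivation:
val('c') = 3, val('i') = 9
Position k = 6, exponent = n-1-k = 0
B^0 mod M = 5^0 mod 1009 = 1
Delta = (9 - 3) * 1 mod 1009 = 6
New hash = (827 + 6) mod 1009 = 833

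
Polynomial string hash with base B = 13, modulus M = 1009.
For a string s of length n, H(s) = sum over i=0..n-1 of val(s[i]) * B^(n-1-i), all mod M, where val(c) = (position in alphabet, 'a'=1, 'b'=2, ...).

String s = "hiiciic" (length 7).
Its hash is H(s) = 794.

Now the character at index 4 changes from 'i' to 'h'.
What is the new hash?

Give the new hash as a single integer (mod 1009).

val('i') = 9, val('h') = 8
Position k = 4, exponent = n-1-k = 2
B^2 mod M = 13^2 mod 1009 = 169
Delta = (8 - 9) * 169 mod 1009 = 840
New hash = (794 + 840) mod 1009 = 625

Answer: 625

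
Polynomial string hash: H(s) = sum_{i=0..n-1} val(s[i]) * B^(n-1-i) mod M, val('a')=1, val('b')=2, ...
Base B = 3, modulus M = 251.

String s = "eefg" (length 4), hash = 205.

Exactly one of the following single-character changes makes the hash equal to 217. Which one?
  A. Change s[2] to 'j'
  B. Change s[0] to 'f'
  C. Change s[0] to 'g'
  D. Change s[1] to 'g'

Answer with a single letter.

Answer: A

Derivation:
Option A: s[2]='f'->'j', delta=(10-6)*3^1 mod 251 = 12, hash=205+12 mod 251 = 217 <-- target
Option B: s[0]='e'->'f', delta=(6-5)*3^3 mod 251 = 27, hash=205+27 mod 251 = 232
Option C: s[0]='e'->'g', delta=(7-5)*3^3 mod 251 = 54, hash=205+54 mod 251 = 8
Option D: s[1]='e'->'g', delta=(7-5)*3^2 mod 251 = 18, hash=205+18 mod 251 = 223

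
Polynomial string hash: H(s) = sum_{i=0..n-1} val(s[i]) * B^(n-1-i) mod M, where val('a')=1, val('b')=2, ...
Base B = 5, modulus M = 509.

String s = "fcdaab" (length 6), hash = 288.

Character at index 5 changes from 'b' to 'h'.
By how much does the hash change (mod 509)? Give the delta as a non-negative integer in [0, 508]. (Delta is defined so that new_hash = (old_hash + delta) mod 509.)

Answer: 6

Derivation:
Delta formula: (val(new) - val(old)) * B^(n-1-k) mod M
  val('h') - val('b') = 8 - 2 = 6
  B^(n-1-k) = 5^0 mod 509 = 1
  Delta = 6 * 1 mod 509 = 6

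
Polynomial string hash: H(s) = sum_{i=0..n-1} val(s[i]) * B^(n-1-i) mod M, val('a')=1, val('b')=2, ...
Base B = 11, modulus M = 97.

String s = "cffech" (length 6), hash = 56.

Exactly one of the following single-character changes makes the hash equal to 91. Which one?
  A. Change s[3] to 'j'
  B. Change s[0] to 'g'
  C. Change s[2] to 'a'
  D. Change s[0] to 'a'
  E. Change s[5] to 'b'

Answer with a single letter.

Option A: s[3]='e'->'j', delta=(10-5)*11^2 mod 97 = 23, hash=56+23 mod 97 = 79
Option B: s[0]='c'->'g', delta=(7-3)*11^5 mod 97 = 27, hash=56+27 mod 97 = 83
Option C: s[2]='f'->'a', delta=(1-6)*11^3 mod 97 = 38, hash=56+38 mod 97 = 94
Option D: s[0]='c'->'a', delta=(1-3)*11^5 mod 97 = 35, hash=56+35 mod 97 = 91 <-- target
Option E: s[5]='h'->'b', delta=(2-8)*11^0 mod 97 = 91, hash=56+91 mod 97 = 50

Answer: D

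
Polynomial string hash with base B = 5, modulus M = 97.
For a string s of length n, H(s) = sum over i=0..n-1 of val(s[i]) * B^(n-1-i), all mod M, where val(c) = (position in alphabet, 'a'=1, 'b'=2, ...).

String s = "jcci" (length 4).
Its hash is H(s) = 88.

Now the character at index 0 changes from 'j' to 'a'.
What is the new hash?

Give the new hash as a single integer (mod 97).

Answer: 30

Derivation:
val('j') = 10, val('a') = 1
Position k = 0, exponent = n-1-k = 3
B^3 mod M = 5^3 mod 97 = 28
Delta = (1 - 10) * 28 mod 97 = 39
New hash = (88 + 39) mod 97 = 30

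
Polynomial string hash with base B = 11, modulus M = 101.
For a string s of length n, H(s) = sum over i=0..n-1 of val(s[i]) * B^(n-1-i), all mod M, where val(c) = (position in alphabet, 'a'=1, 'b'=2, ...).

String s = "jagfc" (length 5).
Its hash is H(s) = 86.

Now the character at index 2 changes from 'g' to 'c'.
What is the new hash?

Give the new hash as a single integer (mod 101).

val('g') = 7, val('c') = 3
Position k = 2, exponent = n-1-k = 2
B^2 mod M = 11^2 mod 101 = 20
Delta = (3 - 7) * 20 mod 101 = 21
New hash = (86 + 21) mod 101 = 6

Answer: 6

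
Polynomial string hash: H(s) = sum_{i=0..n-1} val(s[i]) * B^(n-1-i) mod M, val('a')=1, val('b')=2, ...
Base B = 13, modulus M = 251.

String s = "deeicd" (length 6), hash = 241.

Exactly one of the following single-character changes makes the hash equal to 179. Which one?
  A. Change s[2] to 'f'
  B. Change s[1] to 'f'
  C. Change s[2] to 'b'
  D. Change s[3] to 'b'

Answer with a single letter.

Option A: s[2]='e'->'f', delta=(6-5)*13^3 mod 251 = 189, hash=241+189 mod 251 = 179 <-- target
Option B: s[1]='e'->'f', delta=(6-5)*13^4 mod 251 = 198, hash=241+198 mod 251 = 188
Option C: s[2]='e'->'b', delta=(2-5)*13^3 mod 251 = 186, hash=241+186 mod 251 = 176
Option D: s[3]='i'->'b', delta=(2-9)*13^2 mod 251 = 72, hash=241+72 mod 251 = 62

Answer: A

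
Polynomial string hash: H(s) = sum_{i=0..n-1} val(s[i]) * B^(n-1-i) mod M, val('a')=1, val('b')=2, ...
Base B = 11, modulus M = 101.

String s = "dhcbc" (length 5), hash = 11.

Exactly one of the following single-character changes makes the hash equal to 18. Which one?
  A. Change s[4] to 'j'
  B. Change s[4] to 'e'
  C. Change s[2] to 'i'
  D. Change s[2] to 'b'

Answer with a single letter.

Option A: s[4]='c'->'j', delta=(10-3)*11^0 mod 101 = 7, hash=11+7 mod 101 = 18 <-- target
Option B: s[4]='c'->'e', delta=(5-3)*11^0 mod 101 = 2, hash=11+2 mod 101 = 13
Option C: s[2]='c'->'i', delta=(9-3)*11^2 mod 101 = 19, hash=11+19 mod 101 = 30
Option D: s[2]='c'->'b', delta=(2-3)*11^2 mod 101 = 81, hash=11+81 mod 101 = 92

Answer: A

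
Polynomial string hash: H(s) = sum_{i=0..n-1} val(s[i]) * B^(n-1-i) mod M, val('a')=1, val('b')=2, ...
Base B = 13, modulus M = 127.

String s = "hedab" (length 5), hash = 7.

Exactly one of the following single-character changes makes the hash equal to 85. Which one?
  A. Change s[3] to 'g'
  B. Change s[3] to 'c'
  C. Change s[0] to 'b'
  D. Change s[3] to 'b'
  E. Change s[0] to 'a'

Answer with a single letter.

Option A: s[3]='a'->'g', delta=(7-1)*13^1 mod 127 = 78, hash=7+78 mod 127 = 85 <-- target
Option B: s[3]='a'->'c', delta=(3-1)*13^1 mod 127 = 26, hash=7+26 mod 127 = 33
Option C: s[0]='h'->'b', delta=(2-8)*13^4 mod 127 = 84, hash=7+84 mod 127 = 91
Option D: s[3]='a'->'b', delta=(2-1)*13^1 mod 127 = 13, hash=7+13 mod 127 = 20
Option E: s[0]='h'->'a', delta=(1-8)*13^4 mod 127 = 98, hash=7+98 mod 127 = 105

Answer: A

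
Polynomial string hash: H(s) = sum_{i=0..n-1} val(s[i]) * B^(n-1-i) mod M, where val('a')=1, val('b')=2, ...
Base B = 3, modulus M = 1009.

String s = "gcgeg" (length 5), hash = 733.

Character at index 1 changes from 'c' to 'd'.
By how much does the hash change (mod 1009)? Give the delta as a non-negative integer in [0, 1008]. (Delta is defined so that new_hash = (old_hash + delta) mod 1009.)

Delta formula: (val(new) - val(old)) * B^(n-1-k) mod M
  val('d') - val('c') = 4 - 3 = 1
  B^(n-1-k) = 3^3 mod 1009 = 27
  Delta = 1 * 27 mod 1009 = 27

Answer: 27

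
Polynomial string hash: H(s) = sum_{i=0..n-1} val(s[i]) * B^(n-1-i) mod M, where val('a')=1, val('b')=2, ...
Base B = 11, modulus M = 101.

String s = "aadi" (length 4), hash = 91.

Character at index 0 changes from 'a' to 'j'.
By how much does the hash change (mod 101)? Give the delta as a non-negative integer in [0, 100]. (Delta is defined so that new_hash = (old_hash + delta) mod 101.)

Delta formula: (val(new) - val(old)) * B^(n-1-k) mod M
  val('j') - val('a') = 10 - 1 = 9
  B^(n-1-k) = 11^3 mod 101 = 18
  Delta = 9 * 18 mod 101 = 61

Answer: 61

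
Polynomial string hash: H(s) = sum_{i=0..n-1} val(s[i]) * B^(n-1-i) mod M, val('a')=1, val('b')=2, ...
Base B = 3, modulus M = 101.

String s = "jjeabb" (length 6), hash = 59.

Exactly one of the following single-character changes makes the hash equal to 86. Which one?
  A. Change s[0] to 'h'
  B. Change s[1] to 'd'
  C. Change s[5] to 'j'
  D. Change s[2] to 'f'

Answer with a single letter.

Option A: s[0]='j'->'h', delta=(8-10)*3^5 mod 101 = 19, hash=59+19 mod 101 = 78
Option B: s[1]='j'->'d', delta=(4-10)*3^4 mod 101 = 19, hash=59+19 mod 101 = 78
Option C: s[5]='b'->'j', delta=(10-2)*3^0 mod 101 = 8, hash=59+8 mod 101 = 67
Option D: s[2]='e'->'f', delta=(6-5)*3^3 mod 101 = 27, hash=59+27 mod 101 = 86 <-- target

Answer: D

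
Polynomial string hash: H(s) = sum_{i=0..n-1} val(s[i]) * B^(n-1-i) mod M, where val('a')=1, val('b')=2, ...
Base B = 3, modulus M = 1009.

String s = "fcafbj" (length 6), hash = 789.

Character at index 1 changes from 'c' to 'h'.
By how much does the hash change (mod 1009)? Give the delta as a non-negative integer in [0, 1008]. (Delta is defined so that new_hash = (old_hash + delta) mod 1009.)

Delta formula: (val(new) - val(old)) * B^(n-1-k) mod M
  val('h') - val('c') = 8 - 3 = 5
  B^(n-1-k) = 3^4 mod 1009 = 81
  Delta = 5 * 81 mod 1009 = 405

Answer: 405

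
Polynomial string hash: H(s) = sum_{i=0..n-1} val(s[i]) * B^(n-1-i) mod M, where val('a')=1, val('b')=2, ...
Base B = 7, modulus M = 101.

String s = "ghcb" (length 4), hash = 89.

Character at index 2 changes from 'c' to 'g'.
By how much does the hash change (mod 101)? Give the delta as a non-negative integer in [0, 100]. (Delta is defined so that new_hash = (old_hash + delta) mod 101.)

Delta formula: (val(new) - val(old)) * B^(n-1-k) mod M
  val('g') - val('c') = 7 - 3 = 4
  B^(n-1-k) = 7^1 mod 101 = 7
  Delta = 4 * 7 mod 101 = 28

Answer: 28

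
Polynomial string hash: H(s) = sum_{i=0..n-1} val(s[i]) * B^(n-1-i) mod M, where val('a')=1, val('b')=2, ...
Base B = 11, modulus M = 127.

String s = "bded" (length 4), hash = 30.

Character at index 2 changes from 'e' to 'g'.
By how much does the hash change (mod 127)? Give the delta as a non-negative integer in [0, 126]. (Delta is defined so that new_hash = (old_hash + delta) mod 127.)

Answer: 22

Derivation:
Delta formula: (val(new) - val(old)) * B^(n-1-k) mod M
  val('g') - val('e') = 7 - 5 = 2
  B^(n-1-k) = 11^1 mod 127 = 11
  Delta = 2 * 11 mod 127 = 22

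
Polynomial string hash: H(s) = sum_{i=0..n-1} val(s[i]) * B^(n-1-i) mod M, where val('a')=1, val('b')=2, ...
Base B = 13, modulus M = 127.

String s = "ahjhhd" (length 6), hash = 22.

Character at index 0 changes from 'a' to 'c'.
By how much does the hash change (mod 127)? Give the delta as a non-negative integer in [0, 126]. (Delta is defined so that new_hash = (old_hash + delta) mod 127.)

Answer: 17

Derivation:
Delta formula: (val(new) - val(old)) * B^(n-1-k) mod M
  val('c') - val('a') = 3 - 1 = 2
  B^(n-1-k) = 13^5 mod 127 = 72
  Delta = 2 * 72 mod 127 = 17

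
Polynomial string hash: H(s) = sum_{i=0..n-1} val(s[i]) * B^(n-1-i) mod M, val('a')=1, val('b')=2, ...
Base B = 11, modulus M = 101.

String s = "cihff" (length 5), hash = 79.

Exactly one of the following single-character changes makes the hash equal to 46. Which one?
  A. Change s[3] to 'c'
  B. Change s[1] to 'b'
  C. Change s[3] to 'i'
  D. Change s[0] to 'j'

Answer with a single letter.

Answer: A

Derivation:
Option A: s[3]='f'->'c', delta=(3-6)*11^1 mod 101 = 68, hash=79+68 mod 101 = 46 <-- target
Option B: s[1]='i'->'b', delta=(2-9)*11^3 mod 101 = 76, hash=79+76 mod 101 = 54
Option C: s[3]='f'->'i', delta=(9-6)*11^1 mod 101 = 33, hash=79+33 mod 101 = 11
Option D: s[0]='c'->'j', delta=(10-3)*11^4 mod 101 = 73, hash=79+73 mod 101 = 51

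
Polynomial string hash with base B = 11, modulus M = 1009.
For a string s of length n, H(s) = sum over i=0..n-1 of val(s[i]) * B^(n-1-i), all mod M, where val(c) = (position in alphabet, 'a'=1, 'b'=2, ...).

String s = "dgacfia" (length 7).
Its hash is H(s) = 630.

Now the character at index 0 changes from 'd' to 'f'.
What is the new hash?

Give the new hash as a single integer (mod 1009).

Answer: 144

Derivation:
val('d') = 4, val('f') = 6
Position k = 0, exponent = n-1-k = 6
B^6 mod M = 11^6 mod 1009 = 766
Delta = (6 - 4) * 766 mod 1009 = 523
New hash = (630 + 523) mod 1009 = 144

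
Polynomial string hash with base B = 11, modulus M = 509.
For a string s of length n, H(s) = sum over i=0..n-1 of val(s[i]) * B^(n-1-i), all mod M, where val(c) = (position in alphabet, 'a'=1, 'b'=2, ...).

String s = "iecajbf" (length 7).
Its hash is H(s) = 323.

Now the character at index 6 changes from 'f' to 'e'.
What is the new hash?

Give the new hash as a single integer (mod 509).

val('f') = 6, val('e') = 5
Position k = 6, exponent = n-1-k = 0
B^0 mod M = 11^0 mod 509 = 1
Delta = (5 - 6) * 1 mod 509 = 508
New hash = (323 + 508) mod 509 = 322

Answer: 322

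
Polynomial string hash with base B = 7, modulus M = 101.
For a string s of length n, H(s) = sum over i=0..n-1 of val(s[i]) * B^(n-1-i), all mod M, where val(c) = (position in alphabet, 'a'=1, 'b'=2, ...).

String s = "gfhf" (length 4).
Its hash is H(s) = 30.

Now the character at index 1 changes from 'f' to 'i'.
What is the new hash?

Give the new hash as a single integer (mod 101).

val('f') = 6, val('i') = 9
Position k = 1, exponent = n-1-k = 2
B^2 mod M = 7^2 mod 101 = 49
Delta = (9 - 6) * 49 mod 101 = 46
New hash = (30 + 46) mod 101 = 76

Answer: 76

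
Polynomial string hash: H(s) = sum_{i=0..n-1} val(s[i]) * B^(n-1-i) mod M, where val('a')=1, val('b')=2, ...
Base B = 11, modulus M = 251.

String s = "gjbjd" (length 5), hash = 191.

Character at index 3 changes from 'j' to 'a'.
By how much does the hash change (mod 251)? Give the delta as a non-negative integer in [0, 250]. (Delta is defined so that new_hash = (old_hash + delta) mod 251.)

Answer: 152

Derivation:
Delta formula: (val(new) - val(old)) * B^(n-1-k) mod M
  val('a') - val('j') = 1 - 10 = -9
  B^(n-1-k) = 11^1 mod 251 = 11
  Delta = -9 * 11 mod 251 = 152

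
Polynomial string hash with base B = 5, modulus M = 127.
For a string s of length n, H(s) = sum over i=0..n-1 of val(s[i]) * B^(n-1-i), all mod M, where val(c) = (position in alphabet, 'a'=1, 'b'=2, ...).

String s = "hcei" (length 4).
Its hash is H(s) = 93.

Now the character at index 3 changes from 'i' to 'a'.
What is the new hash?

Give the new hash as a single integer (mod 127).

Answer: 85

Derivation:
val('i') = 9, val('a') = 1
Position k = 3, exponent = n-1-k = 0
B^0 mod M = 5^0 mod 127 = 1
Delta = (1 - 9) * 1 mod 127 = 119
New hash = (93 + 119) mod 127 = 85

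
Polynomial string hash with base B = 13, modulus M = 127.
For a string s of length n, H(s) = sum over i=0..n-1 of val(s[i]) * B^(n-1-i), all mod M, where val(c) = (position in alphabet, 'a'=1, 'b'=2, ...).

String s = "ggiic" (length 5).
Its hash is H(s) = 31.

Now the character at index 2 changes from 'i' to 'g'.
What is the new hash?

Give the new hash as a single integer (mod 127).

Answer: 74

Derivation:
val('i') = 9, val('g') = 7
Position k = 2, exponent = n-1-k = 2
B^2 mod M = 13^2 mod 127 = 42
Delta = (7 - 9) * 42 mod 127 = 43
New hash = (31 + 43) mod 127 = 74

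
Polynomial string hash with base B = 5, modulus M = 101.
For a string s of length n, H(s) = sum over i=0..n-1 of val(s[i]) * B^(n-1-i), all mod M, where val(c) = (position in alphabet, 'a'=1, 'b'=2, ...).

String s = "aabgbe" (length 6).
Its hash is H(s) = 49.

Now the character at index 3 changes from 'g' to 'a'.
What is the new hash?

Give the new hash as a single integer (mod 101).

val('g') = 7, val('a') = 1
Position k = 3, exponent = n-1-k = 2
B^2 mod M = 5^2 mod 101 = 25
Delta = (1 - 7) * 25 mod 101 = 52
New hash = (49 + 52) mod 101 = 0

Answer: 0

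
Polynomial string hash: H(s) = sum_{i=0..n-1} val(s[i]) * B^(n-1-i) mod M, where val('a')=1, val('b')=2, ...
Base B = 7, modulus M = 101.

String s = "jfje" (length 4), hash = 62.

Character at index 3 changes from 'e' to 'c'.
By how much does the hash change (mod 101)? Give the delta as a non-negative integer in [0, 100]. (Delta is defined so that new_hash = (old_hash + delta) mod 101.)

Answer: 99

Derivation:
Delta formula: (val(new) - val(old)) * B^(n-1-k) mod M
  val('c') - val('e') = 3 - 5 = -2
  B^(n-1-k) = 7^0 mod 101 = 1
  Delta = -2 * 1 mod 101 = 99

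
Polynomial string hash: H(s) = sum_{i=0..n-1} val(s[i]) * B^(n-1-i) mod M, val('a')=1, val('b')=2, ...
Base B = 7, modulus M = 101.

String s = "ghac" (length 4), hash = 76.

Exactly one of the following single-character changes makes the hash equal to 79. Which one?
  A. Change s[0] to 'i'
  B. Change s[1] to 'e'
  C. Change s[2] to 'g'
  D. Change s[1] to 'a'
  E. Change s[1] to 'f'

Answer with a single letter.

Option A: s[0]='g'->'i', delta=(9-7)*7^3 mod 101 = 80, hash=76+80 mod 101 = 55
Option B: s[1]='h'->'e', delta=(5-8)*7^2 mod 101 = 55, hash=76+55 mod 101 = 30
Option C: s[2]='a'->'g', delta=(7-1)*7^1 mod 101 = 42, hash=76+42 mod 101 = 17
Option D: s[1]='h'->'a', delta=(1-8)*7^2 mod 101 = 61, hash=76+61 mod 101 = 36
Option E: s[1]='h'->'f', delta=(6-8)*7^2 mod 101 = 3, hash=76+3 mod 101 = 79 <-- target

Answer: E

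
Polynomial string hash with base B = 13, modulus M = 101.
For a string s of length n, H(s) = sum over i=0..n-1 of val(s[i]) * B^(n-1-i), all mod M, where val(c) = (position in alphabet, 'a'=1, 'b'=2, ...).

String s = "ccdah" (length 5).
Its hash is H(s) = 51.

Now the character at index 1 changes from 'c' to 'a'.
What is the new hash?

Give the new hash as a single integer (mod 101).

val('c') = 3, val('a') = 1
Position k = 1, exponent = n-1-k = 3
B^3 mod M = 13^3 mod 101 = 76
Delta = (1 - 3) * 76 mod 101 = 50
New hash = (51 + 50) mod 101 = 0

Answer: 0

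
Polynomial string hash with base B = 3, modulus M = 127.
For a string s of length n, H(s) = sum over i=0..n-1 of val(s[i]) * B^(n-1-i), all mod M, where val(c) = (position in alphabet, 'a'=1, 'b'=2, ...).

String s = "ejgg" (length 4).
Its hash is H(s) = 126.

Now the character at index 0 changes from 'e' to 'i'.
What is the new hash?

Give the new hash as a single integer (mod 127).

val('e') = 5, val('i') = 9
Position k = 0, exponent = n-1-k = 3
B^3 mod M = 3^3 mod 127 = 27
Delta = (9 - 5) * 27 mod 127 = 108
New hash = (126 + 108) mod 127 = 107

Answer: 107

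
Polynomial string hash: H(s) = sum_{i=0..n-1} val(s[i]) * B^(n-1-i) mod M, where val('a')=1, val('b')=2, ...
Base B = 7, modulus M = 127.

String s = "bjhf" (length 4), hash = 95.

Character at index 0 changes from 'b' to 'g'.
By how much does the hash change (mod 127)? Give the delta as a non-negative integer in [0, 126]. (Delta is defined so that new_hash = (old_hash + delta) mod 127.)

Delta formula: (val(new) - val(old)) * B^(n-1-k) mod M
  val('g') - val('b') = 7 - 2 = 5
  B^(n-1-k) = 7^3 mod 127 = 89
  Delta = 5 * 89 mod 127 = 64

Answer: 64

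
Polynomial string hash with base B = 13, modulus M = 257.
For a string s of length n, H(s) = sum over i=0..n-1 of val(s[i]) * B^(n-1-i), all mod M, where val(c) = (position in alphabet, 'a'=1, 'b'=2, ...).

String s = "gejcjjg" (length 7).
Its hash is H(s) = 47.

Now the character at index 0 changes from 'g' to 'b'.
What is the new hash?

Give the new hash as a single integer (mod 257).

Answer: 101

Derivation:
val('g') = 7, val('b') = 2
Position k = 0, exponent = n-1-k = 6
B^6 mod M = 13^6 mod 257 = 92
Delta = (2 - 7) * 92 mod 257 = 54
New hash = (47 + 54) mod 257 = 101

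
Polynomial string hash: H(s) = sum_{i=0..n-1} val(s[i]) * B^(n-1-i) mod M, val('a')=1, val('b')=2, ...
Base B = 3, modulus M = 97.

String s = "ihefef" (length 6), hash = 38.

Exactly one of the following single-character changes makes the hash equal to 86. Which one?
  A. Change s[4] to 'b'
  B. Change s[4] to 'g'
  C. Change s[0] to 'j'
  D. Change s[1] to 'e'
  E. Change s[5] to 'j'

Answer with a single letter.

Option A: s[4]='e'->'b', delta=(2-5)*3^1 mod 97 = 88, hash=38+88 mod 97 = 29
Option B: s[4]='e'->'g', delta=(7-5)*3^1 mod 97 = 6, hash=38+6 mod 97 = 44
Option C: s[0]='i'->'j', delta=(10-9)*3^5 mod 97 = 49, hash=38+49 mod 97 = 87
Option D: s[1]='h'->'e', delta=(5-8)*3^4 mod 97 = 48, hash=38+48 mod 97 = 86 <-- target
Option E: s[5]='f'->'j', delta=(10-6)*3^0 mod 97 = 4, hash=38+4 mod 97 = 42

Answer: D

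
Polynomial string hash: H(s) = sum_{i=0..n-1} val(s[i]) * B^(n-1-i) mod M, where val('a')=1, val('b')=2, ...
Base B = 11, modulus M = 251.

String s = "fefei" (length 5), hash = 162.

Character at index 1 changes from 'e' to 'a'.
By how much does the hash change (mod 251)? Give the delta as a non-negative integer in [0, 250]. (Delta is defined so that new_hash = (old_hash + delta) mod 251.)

Delta formula: (val(new) - val(old)) * B^(n-1-k) mod M
  val('a') - val('e') = 1 - 5 = -4
  B^(n-1-k) = 11^3 mod 251 = 76
  Delta = -4 * 76 mod 251 = 198

Answer: 198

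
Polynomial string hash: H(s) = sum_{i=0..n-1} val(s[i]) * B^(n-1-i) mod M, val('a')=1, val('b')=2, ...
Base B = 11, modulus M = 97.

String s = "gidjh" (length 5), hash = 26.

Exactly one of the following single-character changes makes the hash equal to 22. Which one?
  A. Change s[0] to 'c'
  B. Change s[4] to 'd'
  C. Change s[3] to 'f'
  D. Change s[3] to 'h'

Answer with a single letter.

Option A: s[0]='g'->'c', delta=(3-7)*11^4 mod 97 = 24, hash=26+24 mod 97 = 50
Option B: s[4]='h'->'d', delta=(4-8)*11^0 mod 97 = 93, hash=26+93 mod 97 = 22 <-- target
Option C: s[3]='j'->'f', delta=(6-10)*11^1 mod 97 = 53, hash=26+53 mod 97 = 79
Option D: s[3]='j'->'h', delta=(8-10)*11^1 mod 97 = 75, hash=26+75 mod 97 = 4

Answer: B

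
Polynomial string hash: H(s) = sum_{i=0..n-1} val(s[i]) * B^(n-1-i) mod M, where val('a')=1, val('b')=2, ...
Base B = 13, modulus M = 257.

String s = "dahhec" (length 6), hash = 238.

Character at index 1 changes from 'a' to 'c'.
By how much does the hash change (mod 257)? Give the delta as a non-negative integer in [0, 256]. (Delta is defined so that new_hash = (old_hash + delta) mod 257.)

Delta formula: (val(new) - val(old)) * B^(n-1-k) mod M
  val('c') - val('a') = 3 - 1 = 2
  B^(n-1-k) = 13^4 mod 257 = 34
  Delta = 2 * 34 mod 257 = 68

Answer: 68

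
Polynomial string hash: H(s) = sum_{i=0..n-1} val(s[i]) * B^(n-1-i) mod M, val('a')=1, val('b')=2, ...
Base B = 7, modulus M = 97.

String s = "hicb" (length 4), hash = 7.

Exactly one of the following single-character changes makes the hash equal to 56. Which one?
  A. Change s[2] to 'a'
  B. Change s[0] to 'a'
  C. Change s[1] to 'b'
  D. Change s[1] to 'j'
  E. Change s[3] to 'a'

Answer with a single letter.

Answer: D

Derivation:
Option A: s[2]='c'->'a', delta=(1-3)*7^1 mod 97 = 83, hash=7+83 mod 97 = 90
Option B: s[0]='h'->'a', delta=(1-8)*7^3 mod 97 = 24, hash=7+24 mod 97 = 31
Option C: s[1]='i'->'b', delta=(2-9)*7^2 mod 97 = 45, hash=7+45 mod 97 = 52
Option D: s[1]='i'->'j', delta=(10-9)*7^2 mod 97 = 49, hash=7+49 mod 97 = 56 <-- target
Option E: s[3]='b'->'a', delta=(1-2)*7^0 mod 97 = 96, hash=7+96 mod 97 = 6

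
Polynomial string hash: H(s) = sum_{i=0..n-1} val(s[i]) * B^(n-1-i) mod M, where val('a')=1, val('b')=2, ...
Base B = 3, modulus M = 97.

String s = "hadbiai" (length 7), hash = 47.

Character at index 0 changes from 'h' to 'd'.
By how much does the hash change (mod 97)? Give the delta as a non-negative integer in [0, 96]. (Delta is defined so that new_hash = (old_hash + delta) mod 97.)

Answer: 91

Derivation:
Delta formula: (val(new) - val(old)) * B^(n-1-k) mod M
  val('d') - val('h') = 4 - 8 = -4
  B^(n-1-k) = 3^6 mod 97 = 50
  Delta = -4 * 50 mod 97 = 91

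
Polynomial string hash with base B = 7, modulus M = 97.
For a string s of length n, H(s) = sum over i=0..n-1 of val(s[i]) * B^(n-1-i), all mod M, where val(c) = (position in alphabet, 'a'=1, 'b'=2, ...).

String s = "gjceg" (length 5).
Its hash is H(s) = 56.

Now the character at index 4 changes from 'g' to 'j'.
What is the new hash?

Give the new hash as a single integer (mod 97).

val('g') = 7, val('j') = 10
Position k = 4, exponent = n-1-k = 0
B^0 mod M = 7^0 mod 97 = 1
Delta = (10 - 7) * 1 mod 97 = 3
New hash = (56 + 3) mod 97 = 59

Answer: 59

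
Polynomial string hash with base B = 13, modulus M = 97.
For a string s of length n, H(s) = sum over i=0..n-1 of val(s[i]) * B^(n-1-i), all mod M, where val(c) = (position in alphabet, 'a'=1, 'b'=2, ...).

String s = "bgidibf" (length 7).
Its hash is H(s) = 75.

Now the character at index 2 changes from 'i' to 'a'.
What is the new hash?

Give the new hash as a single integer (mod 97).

Answer: 22

Derivation:
val('i') = 9, val('a') = 1
Position k = 2, exponent = n-1-k = 4
B^4 mod M = 13^4 mod 97 = 43
Delta = (1 - 9) * 43 mod 97 = 44
New hash = (75 + 44) mod 97 = 22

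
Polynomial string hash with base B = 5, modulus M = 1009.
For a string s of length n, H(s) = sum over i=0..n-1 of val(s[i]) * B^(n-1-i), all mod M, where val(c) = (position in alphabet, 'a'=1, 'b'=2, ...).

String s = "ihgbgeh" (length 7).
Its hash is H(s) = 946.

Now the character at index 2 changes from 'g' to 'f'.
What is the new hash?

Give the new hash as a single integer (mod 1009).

Answer: 321

Derivation:
val('g') = 7, val('f') = 6
Position k = 2, exponent = n-1-k = 4
B^4 mod M = 5^4 mod 1009 = 625
Delta = (6 - 7) * 625 mod 1009 = 384
New hash = (946 + 384) mod 1009 = 321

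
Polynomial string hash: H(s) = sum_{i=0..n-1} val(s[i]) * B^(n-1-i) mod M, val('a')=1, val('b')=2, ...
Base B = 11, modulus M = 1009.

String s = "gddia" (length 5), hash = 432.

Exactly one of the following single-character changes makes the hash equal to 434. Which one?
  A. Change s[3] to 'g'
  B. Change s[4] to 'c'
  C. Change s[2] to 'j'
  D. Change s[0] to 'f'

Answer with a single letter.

Option A: s[3]='i'->'g', delta=(7-9)*11^1 mod 1009 = 987, hash=432+987 mod 1009 = 410
Option B: s[4]='a'->'c', delta=(3-1)*11^0 mod 1009 = 2, hash=432+2 mod 1009 = 434 <-- target
Option C: s[2]='d'->'j', delta=(10-4)*11^2 mod 1009 = 726, hash=432+726 mod 1009 = 149
Option D: s[0]='g'->'f', delta=(6-7)*11^4 mod 1009 = 494, hash=432+494 mod 1009 = 926

Answer: B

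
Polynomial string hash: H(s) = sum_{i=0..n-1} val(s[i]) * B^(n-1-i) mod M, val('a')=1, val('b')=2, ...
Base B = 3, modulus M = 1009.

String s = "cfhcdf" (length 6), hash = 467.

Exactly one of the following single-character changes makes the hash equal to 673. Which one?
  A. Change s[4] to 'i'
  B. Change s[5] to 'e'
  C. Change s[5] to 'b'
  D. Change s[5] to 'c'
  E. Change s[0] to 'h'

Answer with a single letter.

Answer: E

Derivation:
Option A: s[4]='d'->'i', delta=(9-4)*3^1 mod 1009 = 15, hash=467+15 mod 1009 = 482
Option B: s[5]='f'->'e', delta=(5-6)*3^0 mod 1009 = 1008, hash=467+1008 mod 1009 = 466
Option C: s[5]='f'->'b', delta=(2-6)*3^0 mod 1009 = 1005, hash=467+1005 mod 1009 = 463
Option D: s[5]='f'->'c', delta=(3-6)*3^0 mod 1009 = 1006, hash=467+1006 mod 1009 = 464
Option E: s[0]='c'->'h', delta=(8-3)*3^5 mod 1009 = 206, hash=467+206 mod 1009 = 673 <-- target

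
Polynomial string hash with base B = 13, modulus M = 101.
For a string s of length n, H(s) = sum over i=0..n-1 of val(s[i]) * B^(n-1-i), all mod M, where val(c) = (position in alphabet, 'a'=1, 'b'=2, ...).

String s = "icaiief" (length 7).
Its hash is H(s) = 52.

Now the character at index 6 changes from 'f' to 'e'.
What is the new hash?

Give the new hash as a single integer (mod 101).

Answer: 51

Derivation:
val('f') = 6, val('e') = 5
Position k = 6, exponent = n-1-k = 0
B^0 mod M = 13^0 mod 101 = 1
Delta = (5 - 6) * 1 mod 101 = 100
New hash = (52 + 100) mod 101 = 51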